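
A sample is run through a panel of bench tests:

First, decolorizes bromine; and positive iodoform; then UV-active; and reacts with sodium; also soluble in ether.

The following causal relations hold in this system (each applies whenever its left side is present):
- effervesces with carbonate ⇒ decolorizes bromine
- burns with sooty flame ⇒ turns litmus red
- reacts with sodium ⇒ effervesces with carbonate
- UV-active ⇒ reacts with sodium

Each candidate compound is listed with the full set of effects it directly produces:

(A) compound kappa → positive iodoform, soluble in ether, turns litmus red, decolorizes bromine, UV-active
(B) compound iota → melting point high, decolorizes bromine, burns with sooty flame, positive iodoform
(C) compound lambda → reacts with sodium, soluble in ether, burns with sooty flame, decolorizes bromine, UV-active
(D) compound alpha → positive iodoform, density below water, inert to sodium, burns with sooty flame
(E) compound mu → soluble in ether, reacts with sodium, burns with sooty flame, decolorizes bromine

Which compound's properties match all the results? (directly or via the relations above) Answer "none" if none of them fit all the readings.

Checking each candidate against the observations:
(A) compound kappa — decolorizes bromine +; positive iodoform +; UV-active +; reacts with sodium + (by UV-active → reacts with sodium); soluble in ether +
(B) compound iota — decolorizes bromine +; positive iodoform +; UV-active -; reacts with sodium -; soluble in ether -
(C) compound lambda — decolorizes bromine +; positive iodoform -; UV-active +; reacts with sodium +; soluble in ether +
(D) compound alpha — fails on decolorizes bromine, UV-active, reacts with sodium, soluble in ether (predicts inert to sodium, not reacts with sodium)
(E) compound mu — does not account for positive iodoform, UV-active
(A) is the only candidate with no mismatches.

A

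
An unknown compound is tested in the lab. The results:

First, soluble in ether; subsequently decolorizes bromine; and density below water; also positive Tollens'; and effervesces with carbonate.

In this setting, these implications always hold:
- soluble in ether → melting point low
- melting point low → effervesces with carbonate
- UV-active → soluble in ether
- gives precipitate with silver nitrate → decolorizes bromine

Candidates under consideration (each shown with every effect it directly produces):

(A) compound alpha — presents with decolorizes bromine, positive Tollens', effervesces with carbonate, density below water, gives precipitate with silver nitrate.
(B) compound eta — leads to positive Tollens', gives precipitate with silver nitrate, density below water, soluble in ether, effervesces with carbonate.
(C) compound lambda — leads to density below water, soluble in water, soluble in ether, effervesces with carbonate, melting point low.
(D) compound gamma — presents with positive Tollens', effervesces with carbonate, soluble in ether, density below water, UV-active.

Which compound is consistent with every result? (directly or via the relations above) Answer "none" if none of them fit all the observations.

B

Testing each hypothesis:
(A) compound alpha — soluble in ether NO; decolorizes bromine yes; density below water yes; positive Tollens' yes; effervesces with carbonate yes
(B) compound eta — soluble in ether yes; decolorizes bromine yes (through gives precipitate with silver nitrate → decolorizes bromine); density below water yes; positive Tollens' yes; effervesces with carbonate yes
(C) compound lambda — does not account for decolorizes bromine, positive Tollens'
(D) compound gamma — does not account for decolorizes bromine
Only (B) is consistent with every observation.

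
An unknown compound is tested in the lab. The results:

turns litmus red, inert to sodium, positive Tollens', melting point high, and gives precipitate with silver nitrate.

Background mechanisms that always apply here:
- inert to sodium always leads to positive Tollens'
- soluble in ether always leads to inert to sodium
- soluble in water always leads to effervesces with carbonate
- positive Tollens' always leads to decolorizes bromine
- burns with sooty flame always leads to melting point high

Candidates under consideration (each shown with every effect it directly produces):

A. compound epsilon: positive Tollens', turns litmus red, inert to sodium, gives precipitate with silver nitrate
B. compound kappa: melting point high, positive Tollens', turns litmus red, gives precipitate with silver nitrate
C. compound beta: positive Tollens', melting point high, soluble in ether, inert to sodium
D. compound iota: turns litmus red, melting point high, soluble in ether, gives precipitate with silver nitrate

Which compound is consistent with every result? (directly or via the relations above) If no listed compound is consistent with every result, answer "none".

D

Testing each hypothesis:
(A) compound epsilon — does not account for melting point high
(B) compound kappa — turns litmus red yes; inert to sodium NO; positive Tollens' yes; melting point high yes; gives precipitate with silver nitrate yes
(C) compound beta — does not account for turns litmus red, gives precipitate with silver nitrate
(D) compound iota — accounts for every observation (inert to sodium via soluble in ether → inert to sodium)
(D) alone accounts for all the evidence.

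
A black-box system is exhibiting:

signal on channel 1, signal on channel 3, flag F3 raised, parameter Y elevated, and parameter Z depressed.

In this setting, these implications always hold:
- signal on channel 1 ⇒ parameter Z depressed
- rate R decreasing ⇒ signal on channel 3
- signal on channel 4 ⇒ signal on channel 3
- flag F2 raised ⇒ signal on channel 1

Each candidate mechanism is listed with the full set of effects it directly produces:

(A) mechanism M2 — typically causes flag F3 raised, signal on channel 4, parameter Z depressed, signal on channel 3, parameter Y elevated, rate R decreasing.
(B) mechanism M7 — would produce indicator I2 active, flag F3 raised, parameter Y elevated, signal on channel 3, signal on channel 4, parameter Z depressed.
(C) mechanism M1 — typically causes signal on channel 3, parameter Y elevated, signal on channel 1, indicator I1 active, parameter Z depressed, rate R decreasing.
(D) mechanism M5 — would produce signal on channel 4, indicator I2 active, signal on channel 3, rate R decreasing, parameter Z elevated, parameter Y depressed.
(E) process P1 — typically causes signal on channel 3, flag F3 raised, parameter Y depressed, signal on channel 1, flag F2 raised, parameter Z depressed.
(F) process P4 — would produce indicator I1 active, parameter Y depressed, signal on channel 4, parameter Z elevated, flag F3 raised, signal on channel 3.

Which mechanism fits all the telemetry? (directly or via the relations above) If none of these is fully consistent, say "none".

none

For each candidate, compare predicted effects to what was observed:
(A) mechanism M2 — signal on channel 1 ✗; signal on channel 3 ✓; flag F3 raised ✓; parameter Y elevated ✓; parameter Z depressed ✓
(B) mechanism M7 — does not account for signal on channel 1
(C) mechanism M1 — does not account for flag F3 raised
(D) mechanism M5 — fails on signal on channel 1, flag F3 raised, parameter Y elevated, parameter Z depressed (predicts parameter Y depressed, not parameter Y elevated; predicts parameter Z elevated, not parameter Z depressed)
(E) process P1 — fails on parameter Y elevated (predicts parameter Y depressed, not parameter Y elevated)
(F) process P4 — fails on signal on channel 1, parameter Y elevated, parameter Z depressed (predicts parameter Y depressed, not parameter Y elevated; predicts parameter Z elevated, not parameter Z depressed)
None of the listed candidates fits everything.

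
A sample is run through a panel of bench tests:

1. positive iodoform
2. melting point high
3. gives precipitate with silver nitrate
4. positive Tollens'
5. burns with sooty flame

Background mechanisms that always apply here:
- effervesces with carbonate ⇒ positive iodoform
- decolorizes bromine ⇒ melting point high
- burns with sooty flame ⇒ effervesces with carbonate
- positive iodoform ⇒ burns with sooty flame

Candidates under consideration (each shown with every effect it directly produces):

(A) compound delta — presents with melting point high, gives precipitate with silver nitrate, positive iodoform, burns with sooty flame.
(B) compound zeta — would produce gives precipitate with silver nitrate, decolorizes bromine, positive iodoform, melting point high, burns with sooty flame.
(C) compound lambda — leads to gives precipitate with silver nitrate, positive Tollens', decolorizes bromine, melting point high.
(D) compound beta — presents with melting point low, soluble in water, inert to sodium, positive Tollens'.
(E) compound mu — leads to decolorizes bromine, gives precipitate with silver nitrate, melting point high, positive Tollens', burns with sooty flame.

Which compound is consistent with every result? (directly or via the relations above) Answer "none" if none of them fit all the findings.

E

Testing each hypothesis:
(A) compound delta — does not account for positive Tollens'
(B) compound zeta — positive iodoform +; melting point high +; gives precipitate with silver nitrate +; positive Tollens' -; burns with sooty flame +
(C) compound lambda — does not account for positive iodoform, burns with sooty flame
(D) compound beta — fails on positive iodoform, melting point high, gives precipitate with silver nitrate, burns with sooty flame (predicts melting point low, not melting point high)
(E) compound mu — accounts for every observation (positive iodoform by burns with sooty flame → effervesces with carbonate → positive iodoform)
Only (E) is consistent with every observation.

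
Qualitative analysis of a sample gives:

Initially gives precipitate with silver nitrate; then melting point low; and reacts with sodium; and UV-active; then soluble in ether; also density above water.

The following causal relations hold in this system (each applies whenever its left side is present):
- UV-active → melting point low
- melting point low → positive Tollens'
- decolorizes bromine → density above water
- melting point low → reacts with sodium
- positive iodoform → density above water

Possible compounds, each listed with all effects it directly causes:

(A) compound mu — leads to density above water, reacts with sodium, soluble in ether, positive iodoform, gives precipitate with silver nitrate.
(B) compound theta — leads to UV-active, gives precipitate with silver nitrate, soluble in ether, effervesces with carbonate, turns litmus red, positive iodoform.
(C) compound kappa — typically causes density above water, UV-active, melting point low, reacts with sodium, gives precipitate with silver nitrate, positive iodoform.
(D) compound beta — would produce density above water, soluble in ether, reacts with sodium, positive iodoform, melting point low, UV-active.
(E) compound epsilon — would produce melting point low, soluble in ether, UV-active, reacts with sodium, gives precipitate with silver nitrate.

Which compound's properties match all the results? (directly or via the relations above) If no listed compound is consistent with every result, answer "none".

Testing each hypothesis:
(A) compound mu — gives precipitate with silver nitrate match; melting point low miss; reacts with sodium match; UV-active miss; soluble in ether match; density above water match
(B) compound theta — accounts for every observation (melting point low by UV-active → melting point low)
(C) compound kappa — gives precipitate with silver nitrate match; melting point low match; reacts with sodium match; UV-active match; soluble in ether miss; density above water match
(D) compound beta — gives precipitate with silver nitrate miss; melting point low match; reacts with sodium match; UV-active match; soluble in ether match; density above water match
(E) compound epsilon — does not account for density above water
(B) alone accounts for all the evidence.

B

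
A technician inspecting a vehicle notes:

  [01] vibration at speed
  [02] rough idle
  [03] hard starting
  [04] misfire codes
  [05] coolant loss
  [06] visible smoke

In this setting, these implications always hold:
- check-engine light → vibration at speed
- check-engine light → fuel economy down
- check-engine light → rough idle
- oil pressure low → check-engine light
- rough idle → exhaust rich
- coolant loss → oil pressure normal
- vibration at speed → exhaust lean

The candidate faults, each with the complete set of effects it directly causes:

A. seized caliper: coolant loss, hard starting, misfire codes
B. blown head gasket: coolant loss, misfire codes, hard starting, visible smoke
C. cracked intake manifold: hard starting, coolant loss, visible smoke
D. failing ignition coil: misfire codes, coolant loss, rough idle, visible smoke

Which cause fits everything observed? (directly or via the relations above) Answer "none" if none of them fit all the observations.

Checking each candidate against the observations:
(A) seized caliper — does not account for vibration at speed, rough idle, visible smoke
(B) blown head gasket — does not account for vibration at speed, rough idle
(C) cracked intake manifold — does not account for vibration at speed, rough idle, misfire codes
(D) failing ignition coil — does not account for vibration at speed, hard starting
No candidate is consistent with all observations.

none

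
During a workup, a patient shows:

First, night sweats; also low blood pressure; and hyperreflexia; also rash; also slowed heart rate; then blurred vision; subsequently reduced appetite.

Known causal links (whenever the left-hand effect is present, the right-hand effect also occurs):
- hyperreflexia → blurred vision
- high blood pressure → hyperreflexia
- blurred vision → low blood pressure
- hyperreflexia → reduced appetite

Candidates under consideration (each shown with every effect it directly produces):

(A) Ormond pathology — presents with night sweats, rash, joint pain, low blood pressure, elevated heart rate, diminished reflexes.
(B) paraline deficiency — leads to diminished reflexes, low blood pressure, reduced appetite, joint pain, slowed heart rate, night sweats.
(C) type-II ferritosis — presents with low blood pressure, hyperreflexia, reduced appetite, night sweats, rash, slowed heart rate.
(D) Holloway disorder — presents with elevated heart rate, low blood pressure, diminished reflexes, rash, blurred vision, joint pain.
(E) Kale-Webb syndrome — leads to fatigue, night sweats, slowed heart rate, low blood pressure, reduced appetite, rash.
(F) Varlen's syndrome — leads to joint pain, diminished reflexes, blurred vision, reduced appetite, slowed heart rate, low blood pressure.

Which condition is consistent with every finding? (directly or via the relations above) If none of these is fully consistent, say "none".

Checking each candidate against the observations:
(A) Ormond pathology — night sweats ✓; low blood pressure ✓; hyperreflexia ✗; rash ✓; slowed heart rate ✗; blurred vision ✗; reduced appetite ✗
(B) paraline deficiency — fails on hyperreflexia, rash, blurred vision (predicts diminished reflexes, not hyperreflexia)
(C) type-II ferritosis — accounts for every observation (blurred vision by hyperreflexia → blurred vision)
(D) Holloway disorder — night sweats ✗; low blood pressure ✓; hyperreflexia ✗; rash ✓; slowed heart rate ✗; blurred vision ✓; reduced appetite ✗
(E) Kale-Webb syndrome — does not account for hyperreflexia, blurred vision
(F) Varlen's syndrome — night sweats ✗; low blood pressure ✓; hyperreflexia ✗; rash ✗; slowed heart rate ✓; blurred vision ✓; reduced appetite ✓
(C) is the only candidate with no mismatches.

C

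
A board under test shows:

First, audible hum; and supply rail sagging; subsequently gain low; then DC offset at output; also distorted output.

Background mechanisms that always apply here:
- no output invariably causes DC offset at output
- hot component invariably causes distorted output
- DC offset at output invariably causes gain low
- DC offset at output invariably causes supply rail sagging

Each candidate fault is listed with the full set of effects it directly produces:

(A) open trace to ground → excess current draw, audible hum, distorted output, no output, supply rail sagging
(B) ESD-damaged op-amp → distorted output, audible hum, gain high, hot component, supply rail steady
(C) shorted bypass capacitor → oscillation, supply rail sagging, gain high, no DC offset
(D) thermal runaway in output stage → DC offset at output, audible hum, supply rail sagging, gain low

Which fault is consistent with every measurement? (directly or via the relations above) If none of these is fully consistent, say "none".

A

Testing each hypothesis:
(A) open trace to ground — accounts for every observation (gain low via no output → DC offset at output → gain low)
(B) ESD-damaged op-amp — audible hum ✓; supply rail sagging ✗; gain low ✗; DC offset at output ✗; distorted output ✓
(C) shorted bypass capacitor — audible hum ✗; supply rail sagging ✓; gain low ✗; DC offset at output ✗; distorted output ✗
(D) thermal runaway in output stage — audible hum ✓; supply rail sagging ✓; gain low ✓; DC offset at output ✓; distorted output ✗
(A) alone accounts for all the evidence.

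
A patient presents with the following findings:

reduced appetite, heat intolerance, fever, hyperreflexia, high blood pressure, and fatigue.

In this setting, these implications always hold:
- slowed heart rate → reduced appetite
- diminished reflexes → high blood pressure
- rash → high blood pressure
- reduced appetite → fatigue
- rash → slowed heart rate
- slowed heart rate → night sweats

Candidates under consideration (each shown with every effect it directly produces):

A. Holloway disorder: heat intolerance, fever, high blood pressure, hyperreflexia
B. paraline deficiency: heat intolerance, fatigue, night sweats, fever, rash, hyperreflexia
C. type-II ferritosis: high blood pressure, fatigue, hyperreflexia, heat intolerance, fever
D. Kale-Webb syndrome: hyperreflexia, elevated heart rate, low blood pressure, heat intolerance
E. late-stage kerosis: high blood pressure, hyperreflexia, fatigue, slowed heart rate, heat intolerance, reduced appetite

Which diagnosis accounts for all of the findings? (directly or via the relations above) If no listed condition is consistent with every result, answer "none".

B

Per-candidate check:
(A) Holloway disorder — reduced appetite NO; heat intolerance yes; fever yes; hyperreflexia yes; high blood pressure yes; fatigue NO
(B) paraline deficiency — accounts for every observation (reduced appetite via rash → slowed heart rate → reduced appetite)
(C) type-II ferritosis — does not account for reduced appetite
(D) Kale-Webb syndrome — reduced appetite NO; heat intolerance yes; fever NO; hyperreflexia yes; high blood pressure NO; fatigue NO
(E) late-stage kerosis — does not account for fever
(B) alone accounts for all the evidence.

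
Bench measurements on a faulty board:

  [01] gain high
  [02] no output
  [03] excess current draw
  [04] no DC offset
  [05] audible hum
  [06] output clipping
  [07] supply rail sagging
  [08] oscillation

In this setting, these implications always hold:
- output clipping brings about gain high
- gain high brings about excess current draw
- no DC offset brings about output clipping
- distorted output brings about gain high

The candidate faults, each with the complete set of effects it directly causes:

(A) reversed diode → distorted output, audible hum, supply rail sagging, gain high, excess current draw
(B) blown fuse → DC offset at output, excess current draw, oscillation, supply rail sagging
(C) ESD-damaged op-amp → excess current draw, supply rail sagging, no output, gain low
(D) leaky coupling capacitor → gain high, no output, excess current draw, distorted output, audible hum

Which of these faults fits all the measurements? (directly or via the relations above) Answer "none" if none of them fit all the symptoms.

none

For each candidate, compare predicted effects to what was observed:
(A) reversed diode — does not account for no output, no DC offset, output clipping, oscillation
(B) blown fuse — fails on gain high, no output, no DC offset, audible hum, output clipping (predicts DC offset at output, not no DC offset)
(C) ESD-damaged op-amp — gain high ✗; no output ✓; excess current draw ✓; no DC offset ✗; audible hum ✗; output clipping ✗; supply rail sagging ✓; oscillation ✗
(D) leaky coupling capacitor — gain high ✓; no output ✓; excess current draw ✓; no DC offset ✗; audible hum ✓; output clipping ✗; supply rail sagging ✗; oscillation ✗
No candidate is consistent with all observations.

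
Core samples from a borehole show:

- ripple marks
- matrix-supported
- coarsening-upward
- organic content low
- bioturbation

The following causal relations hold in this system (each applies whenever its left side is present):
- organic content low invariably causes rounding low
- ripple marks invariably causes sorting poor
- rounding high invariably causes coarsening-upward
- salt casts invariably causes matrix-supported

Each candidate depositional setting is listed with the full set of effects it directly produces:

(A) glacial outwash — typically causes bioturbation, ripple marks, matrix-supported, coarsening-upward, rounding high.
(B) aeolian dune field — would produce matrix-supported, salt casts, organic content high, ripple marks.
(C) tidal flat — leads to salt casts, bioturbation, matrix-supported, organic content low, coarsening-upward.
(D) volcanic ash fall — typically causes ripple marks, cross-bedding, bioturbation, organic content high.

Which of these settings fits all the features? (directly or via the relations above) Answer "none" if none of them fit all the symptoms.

none

For each candidate, compare predicted effects to what was observed:
(A) glacial outwash — ripple marks match; matrix-supported match; coarsening-upward match; organic content low miss; bioturbation match
(B) aeolian dune field — ripple marks match; matrix-supported match; coarsening-upward miss; organic content low miss; bioturbation miss
(C) tidal flat — ripple marks miss; matrix-supported match; coarsening-upward match; organic content low match; bioturbation match
(D) volcanic ash fall — fails on matrix-supported, coarsening-upward, organic content low (predicts organic content high, not organic content low)
Every candidate fails on at least one observation.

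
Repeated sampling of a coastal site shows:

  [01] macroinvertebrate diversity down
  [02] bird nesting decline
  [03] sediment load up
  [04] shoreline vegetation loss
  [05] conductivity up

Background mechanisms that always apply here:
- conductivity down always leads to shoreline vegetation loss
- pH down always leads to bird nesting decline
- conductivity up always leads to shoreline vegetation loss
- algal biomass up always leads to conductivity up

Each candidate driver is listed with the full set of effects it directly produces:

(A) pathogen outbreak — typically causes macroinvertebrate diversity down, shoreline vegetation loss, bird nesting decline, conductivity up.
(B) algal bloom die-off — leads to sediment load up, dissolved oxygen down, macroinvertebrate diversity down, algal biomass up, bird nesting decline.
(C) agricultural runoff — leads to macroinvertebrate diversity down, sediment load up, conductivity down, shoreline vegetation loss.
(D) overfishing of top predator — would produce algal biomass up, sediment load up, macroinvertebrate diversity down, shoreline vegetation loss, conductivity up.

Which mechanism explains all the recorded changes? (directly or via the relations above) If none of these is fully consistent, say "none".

B

Testing each hypothesis:
(A) pathogen outbreak — macroinvertebrate diversity down +; bird nesting decline +; sediment load up -; shoreline vegetation loss +; conductivity up +
(B) algal bloom die-off — accounts for every observation (shoreline vegetation loss by algal biomass up → conductivity up → shoreline vegetation loss)
(C) agricultural runoff — macroinvertebrate diversity down +; bird nesting decline -; sediment load up +; shoreline vegetation loss +; conductivity up -
(D) overfishing of top predator — macroinvertebrate diversity down +; bird nesting decline -; sediment load up +; shoreline vegetation loss +; conductivity up +
Only (B) is consistent with every observation.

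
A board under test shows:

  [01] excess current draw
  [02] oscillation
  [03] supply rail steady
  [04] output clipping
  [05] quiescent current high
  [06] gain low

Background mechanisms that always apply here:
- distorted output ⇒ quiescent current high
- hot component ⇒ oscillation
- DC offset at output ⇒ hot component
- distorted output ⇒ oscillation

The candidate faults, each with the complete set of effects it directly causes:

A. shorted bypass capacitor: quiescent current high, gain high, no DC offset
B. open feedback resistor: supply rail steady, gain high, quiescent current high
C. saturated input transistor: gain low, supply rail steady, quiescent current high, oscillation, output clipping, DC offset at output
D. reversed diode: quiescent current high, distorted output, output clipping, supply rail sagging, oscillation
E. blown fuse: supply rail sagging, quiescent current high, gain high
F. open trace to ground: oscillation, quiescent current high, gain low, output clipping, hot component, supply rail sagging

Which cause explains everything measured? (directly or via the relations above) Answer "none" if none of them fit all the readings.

none

Per-candidate check:
(A) shorted bypass capacitor — excess current draw ✗; oscillation ✗; supply rail steady ✗; output clipping ✗; quiescent current high ✓; gain low ✗
(B) open feedback resistor — fails on excess current draw, oscillation, output clipping, gain low (predicts gain high, not gain low)
(C) saturated input transistor — excess current draw ✗; oscillation ✓; supply rail steady ✓; output clipping ✓; quiescent current high ✓; gain low ✓
(D) reversed diode — fails on excess current draw, supply rail steady, gain low (predicts supply rail sagging, not supply rail steady)
(E) blown fuse — fails on excess current draw, oscillation, supply rail steady, output clipping, gain low (predicts supply rail sagging, not supply rail steady; predicts gain high, not gain low)
(F) open trace to ground — fails on excess current draw, supply rail steady (predicts supply rail sagging, not supply rail steady)
None of the listed candidates fits everything.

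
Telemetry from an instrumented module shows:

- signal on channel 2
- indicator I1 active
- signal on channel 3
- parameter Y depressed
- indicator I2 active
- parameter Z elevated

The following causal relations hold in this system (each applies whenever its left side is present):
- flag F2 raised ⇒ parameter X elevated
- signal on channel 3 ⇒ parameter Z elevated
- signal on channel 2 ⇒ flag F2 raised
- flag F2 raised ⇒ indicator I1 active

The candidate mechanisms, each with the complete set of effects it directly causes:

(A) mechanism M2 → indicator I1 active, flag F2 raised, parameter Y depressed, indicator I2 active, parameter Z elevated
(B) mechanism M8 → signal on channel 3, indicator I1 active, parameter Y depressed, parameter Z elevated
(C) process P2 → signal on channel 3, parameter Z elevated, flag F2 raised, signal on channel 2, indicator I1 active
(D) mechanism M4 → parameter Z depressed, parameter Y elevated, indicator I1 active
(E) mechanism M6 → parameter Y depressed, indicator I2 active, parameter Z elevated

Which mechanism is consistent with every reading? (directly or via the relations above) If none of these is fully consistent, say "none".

For each candidate, compare predicted effects to what was observed:
(A) mechanism M2 — does not account for signal on channel 2, signal on channel 3
(B) mechanism M8 — does not account for signal on channel 2, indicator I2 active
(C) process P2 — does not account for parameter Y depressed, indicator I2 active
(D) mechanism M4 — signal on channel 2 NO; indicator I1 active yes; signal on channel 3 NO; parameter Y depressed NO; indicator I2 active NO; parameter Z elevated NO
(E) mechanism M6 — does not account for signal on channel 2, indicator I1 active, signal on channel 3
No candidate is consistent with all observations.

none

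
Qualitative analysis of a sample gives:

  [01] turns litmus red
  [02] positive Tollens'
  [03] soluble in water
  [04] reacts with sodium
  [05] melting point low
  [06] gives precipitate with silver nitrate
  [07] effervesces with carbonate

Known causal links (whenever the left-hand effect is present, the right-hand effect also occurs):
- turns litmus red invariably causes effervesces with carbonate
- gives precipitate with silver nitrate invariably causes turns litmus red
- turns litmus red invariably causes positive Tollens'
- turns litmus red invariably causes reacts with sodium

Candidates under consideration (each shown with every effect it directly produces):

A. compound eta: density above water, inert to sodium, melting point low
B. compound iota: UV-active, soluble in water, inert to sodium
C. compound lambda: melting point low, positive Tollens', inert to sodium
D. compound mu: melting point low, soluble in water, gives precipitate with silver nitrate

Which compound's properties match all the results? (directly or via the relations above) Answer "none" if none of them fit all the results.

Checking each candidate against the observations:
(A) compound eta — fails on turns litmus red, positive Tollens', soluble in water, reacts with sodium, gives precipitate with silver nitrate, effervesces with carbonate (predicts inert to sodium, not reacts with sodium)
(B) compound iota — turns litmus red ✗; positive Tollens' ✗; soluble in water ✓; reacts with sodium ✗; melting point low ✗; gives precipitate with silver nitrate ✗; effervesces with carbonate ✗
(C) compound lambda — fails on turns litmus red, soluble in water, reacts with sodium, gives precipitate with silver nitrate, effervesces with carbonate (predicts inert to sodium, not reacts with sodium)
(D) compound mu — accounts for every observation (turns litmus red by gives precipitate with silver nitrate → turns litmus red)
Only (D) is consistent with every observation.

D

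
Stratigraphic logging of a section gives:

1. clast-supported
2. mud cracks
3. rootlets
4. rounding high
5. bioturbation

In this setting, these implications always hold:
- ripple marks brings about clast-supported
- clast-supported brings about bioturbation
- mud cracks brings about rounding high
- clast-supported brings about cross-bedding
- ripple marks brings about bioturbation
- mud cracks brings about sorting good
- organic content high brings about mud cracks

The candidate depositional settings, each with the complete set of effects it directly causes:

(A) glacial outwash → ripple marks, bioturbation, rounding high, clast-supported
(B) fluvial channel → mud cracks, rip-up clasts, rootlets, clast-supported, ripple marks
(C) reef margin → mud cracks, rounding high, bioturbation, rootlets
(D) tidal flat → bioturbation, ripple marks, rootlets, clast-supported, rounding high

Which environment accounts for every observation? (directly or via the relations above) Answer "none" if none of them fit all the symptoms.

For each candidate, compare predicted effects to what was observed:
(A) glacial outwash — does not account for mud cracks, rootlets
(B) fluvial channel — accounts for every observation (rounding high through mud cracks → rounding high)
(C) reef margin — clast-supported miss; mud cracks match; rootlets match; rounding high match; bioturbation match
(D) tidal flat — clast-supported match; mud cracks miss; rootlets match; rounding high match; bioturbation match
(B) is the only candidate with no mismatches.

B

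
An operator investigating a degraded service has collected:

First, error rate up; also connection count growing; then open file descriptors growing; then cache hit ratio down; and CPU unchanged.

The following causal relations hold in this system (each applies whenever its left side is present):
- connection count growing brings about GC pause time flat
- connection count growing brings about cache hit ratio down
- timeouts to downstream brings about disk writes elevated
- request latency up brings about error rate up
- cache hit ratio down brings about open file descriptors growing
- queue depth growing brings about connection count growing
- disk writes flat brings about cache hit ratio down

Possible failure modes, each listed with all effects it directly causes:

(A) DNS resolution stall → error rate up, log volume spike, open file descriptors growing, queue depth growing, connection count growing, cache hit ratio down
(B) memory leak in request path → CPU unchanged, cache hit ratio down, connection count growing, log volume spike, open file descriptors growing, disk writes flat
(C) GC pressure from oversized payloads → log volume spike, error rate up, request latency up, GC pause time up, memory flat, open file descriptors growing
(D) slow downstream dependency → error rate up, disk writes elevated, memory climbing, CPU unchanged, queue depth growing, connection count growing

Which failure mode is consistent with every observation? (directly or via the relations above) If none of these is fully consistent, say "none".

For each candidate, compare predicted effects to what was observed:
(A) DNS resolution stall — error rate up yes; connection count growing yes; open file descriptors growing yes; cache hit ratio down yes; CPU unchanged NO
(B) memory leak in request path — error rate up NO; connection count growing yes; open file descriptors growing yes; cache hit ratio down yes; CPU unchanged yes
(C) GC pressure from oversized payloads — error rate up yes; connection count growing NO; open file descriptors growing yes; cache hit ratio down NO; CPU unchanged NO
(D) slow downstream dependency — error rate up yes; connection count growing yes; open file descriptors growing yes (by connection count growing → cache hit ratio down → open file descriptors growing); cache hit ratio down yes (by connection count growing → cache hit ratio down); CPU unchanged yes
(D) is the only candidate with no mismatches.

D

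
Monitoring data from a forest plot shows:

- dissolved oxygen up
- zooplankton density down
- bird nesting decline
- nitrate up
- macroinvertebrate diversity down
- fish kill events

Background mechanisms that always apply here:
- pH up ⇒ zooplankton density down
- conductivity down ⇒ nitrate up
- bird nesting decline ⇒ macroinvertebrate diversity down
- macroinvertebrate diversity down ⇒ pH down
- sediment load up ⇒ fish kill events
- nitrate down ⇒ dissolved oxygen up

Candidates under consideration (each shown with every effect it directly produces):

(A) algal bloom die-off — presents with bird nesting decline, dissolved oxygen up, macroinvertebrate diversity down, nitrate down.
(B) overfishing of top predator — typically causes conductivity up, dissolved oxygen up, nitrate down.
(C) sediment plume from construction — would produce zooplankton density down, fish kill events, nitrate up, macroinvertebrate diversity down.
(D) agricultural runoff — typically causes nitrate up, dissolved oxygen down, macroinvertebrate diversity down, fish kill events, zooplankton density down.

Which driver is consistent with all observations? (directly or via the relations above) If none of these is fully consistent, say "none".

none

Testing each hypothesis:
(A) algal bloom die-off — dissolved oxygen up ✓; zooplankton density down ✗; bird nesting decline ✓; nitrate up ✗; macroinvertebrate diversity down ✓; fish kill events ✗
(B) overfishing of top predator — dissolved oxygen up ✓; zooplankton density down ✗; bird nesting decline ✗; nitrate up ✗; macroinvertebrate diversity down ✗; fish kill events ✗
(C) sediment plume from construction — does not account for dissolved oxygen up, bird nesting decline
(D) agricultural runoff — dissolved oxygen up ✗; zooplankton density down ✓; bird nesting decline ✗; nitrate up ✓; macroinvertebrate diversity down ✓; fish kill events ✓
None of the listed candidates fits everything.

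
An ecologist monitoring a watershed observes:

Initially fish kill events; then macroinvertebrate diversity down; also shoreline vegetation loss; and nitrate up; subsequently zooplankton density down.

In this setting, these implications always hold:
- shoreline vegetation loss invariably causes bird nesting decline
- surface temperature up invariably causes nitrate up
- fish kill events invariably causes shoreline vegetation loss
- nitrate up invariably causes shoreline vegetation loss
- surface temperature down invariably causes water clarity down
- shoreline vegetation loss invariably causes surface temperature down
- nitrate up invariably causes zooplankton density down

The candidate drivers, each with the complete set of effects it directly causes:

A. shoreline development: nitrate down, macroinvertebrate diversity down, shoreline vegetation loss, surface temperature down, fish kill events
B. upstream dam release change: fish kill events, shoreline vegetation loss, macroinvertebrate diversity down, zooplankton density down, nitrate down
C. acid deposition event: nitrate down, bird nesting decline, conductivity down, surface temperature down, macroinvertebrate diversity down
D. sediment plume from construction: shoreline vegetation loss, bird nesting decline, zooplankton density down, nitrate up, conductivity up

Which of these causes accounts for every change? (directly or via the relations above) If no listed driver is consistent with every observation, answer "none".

none

Testing each hypothesis:
(A) shoreline development — fish kill events yes; macroinvertebrate diversity down yes; shoreline vegetation loss yes; nitrate up NO; zooplankton density down NO
(B) upstream dam release change — fails on nitrate up (predicts nitrate down, not nitrate up)
(C) acid deposition event — fish kill events NO; macroinvertebrate diversity down yes; shoreline vegetation loss NO; nitrate up NO; zooplankton density down NO
(D) sediment plume from construction — does not account for fish kill events, macroinvertebrate diversity down
Every candidate fails on at least one observation.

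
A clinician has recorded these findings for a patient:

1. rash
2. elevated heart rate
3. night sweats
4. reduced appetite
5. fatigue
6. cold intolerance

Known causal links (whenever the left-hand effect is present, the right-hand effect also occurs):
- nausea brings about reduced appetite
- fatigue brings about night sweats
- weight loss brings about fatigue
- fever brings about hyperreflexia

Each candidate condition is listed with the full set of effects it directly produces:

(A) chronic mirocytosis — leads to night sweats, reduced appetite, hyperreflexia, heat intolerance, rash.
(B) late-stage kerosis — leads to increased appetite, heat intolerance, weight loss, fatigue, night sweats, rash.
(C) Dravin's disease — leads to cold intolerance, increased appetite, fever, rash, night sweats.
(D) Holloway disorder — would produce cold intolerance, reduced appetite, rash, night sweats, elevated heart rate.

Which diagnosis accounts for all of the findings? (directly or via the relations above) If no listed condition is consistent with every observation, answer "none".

none

For each candidate, compare predicted effects to what was observed:
(A) chronic mirocytosis — rash yes; elevated heart rate NO; night sweats yes; reduced appetite yes; fatigue NO; cold intolerance NO
(B) late-stage kerosis — fails on elevated heart rate, reduced appetite, cold intolerance (predicts increased appetite, not reduced appetite; predicts heat intolerance, not cold intolerance)
(C) Dravin's disease — fails on elevated heart rate, reduced appetite, fatigue (predicts increased appetite, not reduced appetite)
(D) Holloway disorder — rash yes; elevated heart rate yes; night sweats yes; reduced appetite yes; fatigue NO; cold intolerance yes
Every candidate fails on at least one observation.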